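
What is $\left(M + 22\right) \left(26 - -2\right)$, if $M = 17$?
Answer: $1092$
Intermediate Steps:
$\left(M + 22\right) \left(26 - -2\right) = \left(17 + 22\right) \left(26 - -2\right) = 39 \left(26 + 2\right) = 39 \cdot 28 = 1092$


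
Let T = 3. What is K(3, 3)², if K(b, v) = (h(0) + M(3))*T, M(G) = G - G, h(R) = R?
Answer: 0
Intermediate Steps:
M(G) = 0
K(b, v) = 0 (K(b, v) = (0 + 0)*3 = 0*3 = 0)
K(3, 3)² = 0² = 0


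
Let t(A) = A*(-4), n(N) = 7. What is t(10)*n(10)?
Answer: -280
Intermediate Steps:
t(A) = -4*A
t(10)*n(10) = -4*10*7 = -40*7 = -280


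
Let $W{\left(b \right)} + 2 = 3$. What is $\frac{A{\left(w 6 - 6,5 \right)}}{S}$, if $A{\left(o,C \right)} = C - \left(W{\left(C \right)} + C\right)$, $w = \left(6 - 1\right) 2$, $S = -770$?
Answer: $\frac{1}{770} \approx 0.0012987$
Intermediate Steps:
$W{\left(b \right)} = 1$ ($W{\left(b \right)} = -2 + 3 = 1$)
$w = 10$ ($w = 5 \cdot 2 = 10$)
$A{\left(o,C \right)} = -1$ ($A{\left(o,C \right)} = C - \left(1 + C\right) = -1$)
$\frac{A{\left(w 6 - 6,5 \right)}}{S} = - \frac{1}{-770} = \left(-1\right) \left(- \frac{1}{770}\right) = \frac{1}{770}$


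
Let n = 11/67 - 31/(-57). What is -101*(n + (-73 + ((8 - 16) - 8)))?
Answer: 34055887/3819 ≈ 8917.5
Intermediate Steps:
n = 2704/3819 (n = 11*(1/67) - 31*(-1/57) = 11/67 + 31/57 = 2704/3819 ≈ 0.70804)
-101*(n + (-73 + ((8 - 16) - 8))) = -101*(2704/3819 + (-73 + ((8 - 16) - 8))) = -101*(2704/3819 + (-73 + (-8 - 8))) = -101*(2704/3819 + (-73 - 16)) = -101*(2704/3819 - 89) = -101*(-337187/3819) = 34055887/3819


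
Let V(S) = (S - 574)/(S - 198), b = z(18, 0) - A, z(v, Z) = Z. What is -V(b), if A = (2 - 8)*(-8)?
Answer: -311/123 ≈ -2.5285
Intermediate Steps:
A = 48 (A = -6*(-8) = 48)
b = -48 (b = 0 - 1*48 = 0 - 48 = -48)
V(S) = (-574 + S)/(-198 + S)
-V(b) = -(-574 - 48)/(-198 - 48) = -(-622)/(-246) = -(-1)*(-622)/246 = -1*311/123 = -311/123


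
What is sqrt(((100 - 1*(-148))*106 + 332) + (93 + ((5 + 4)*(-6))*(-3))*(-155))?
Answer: I*sqrt(12905) ≈ 113.6*I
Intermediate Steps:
sqrt(((100 - 1*(-148))*106 + 332) + (93 + ((5 + 4)*(-6))*(-3))*(-155)) = sqrt(((100 + 148)*106 + 332) + (93 + (9*(-6))*(-3))*(-155)) = sqrt((248*106 + 332) + (93 - 54*(-3))*(-155)) = sqrt((26288 + 332) + (93 + 162)*(-155)) = sqrt(26620 + 255*(-155)) = sqrt(26620 - 39525) = sqrt(-12905) = I*sqrt(12905)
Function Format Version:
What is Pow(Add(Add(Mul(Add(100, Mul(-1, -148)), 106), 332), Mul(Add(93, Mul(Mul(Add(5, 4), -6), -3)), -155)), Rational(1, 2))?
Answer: Mul(I, Pow(12905, Rational(1, 2))) ≈ Mul(113.60, I)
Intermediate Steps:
Pow(Add(Add(Mul(Add(100, Mul(-1, -148)), 106), 332), Mul(Add(93, Mul(Mul(Add(5, 4), -6), -3)), -155)), Rational(1, 2)) = Pow(Add(Add(Mul(Add(100, 148), 106), 332), Mul(Add(93, Mul(Mul(9, -6), -3)), -155)), Rational(1, 2)) = Pow(Add(Add(Mul(248, 106), 332), Mul(Add(93, Mul(-54, -3)), -155)), Rational(1, 2)) = Pow(Add(Add(26288, 332), Mul(Add(93, 162), -155)), Rational(1, 2)) = Pow(Add(26620, Mul(255, -155)), Rational(1, 2)) = Pow(Add(26620, -39525), Rational(1, 2)) = Pow(-12905, Rational(1, 2)) = Mul(I, Pow(12905, Rational(1, 2)))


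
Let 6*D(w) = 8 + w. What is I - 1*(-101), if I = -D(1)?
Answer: 199/2 ≈ 99.500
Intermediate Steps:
D(w) = 4/3 + w/6 (D(w) = (8 + w)/6 = 4/3 + w/6)
I = -3/2 (I = -(4/3 + (⅙)*1) = -(4/3 + ⅙) = -1*3/2 = -3/2 ≈ -1.5000)
I - 1*(-101) = -3/2 - 1*(-101) = -3/2 + 101 = 199/2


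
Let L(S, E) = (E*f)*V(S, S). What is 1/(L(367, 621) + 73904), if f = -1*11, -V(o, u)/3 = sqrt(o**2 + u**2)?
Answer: -36952/56561672206153 + 7520931*sqrt(2)/113123344412306 ≈ 9.3370e-8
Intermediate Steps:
V(o, u) = -3*sqrt(o**2 + u**2)
f = -11
L(S, E) = 33*E*sqrt(2)*sqrt(S**2) (L(S, E) = (E*(-11))*(-3*sqrt(S**2 + S**2)) = (-11*E)*(-3*sqrt(2)*sqrt(S**2)) = 33*E*sqrt(2)*sqrt(S**2))
1/(L(367, 621) + 73904) = 1/(33*621*sqrt(2)*sqrt(367**2) + 73904) = 1/(33*621*sqrt(2)*sqrt(134689) + 73904) = 1/(33*621*sqrt(2)*367 + 73904) = 1/(7520931*sqrt(2) + 73904) = 1/(73904 + 7520931*sqrt(2))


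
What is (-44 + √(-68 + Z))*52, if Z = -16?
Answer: -2288 + 104*I*√21 ≈ -2288.0 + 476.59*I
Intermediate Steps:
(-44 + √(-68 + Z))*52 = (-44 + √(-68 - 16))*52 = (-44 + √(-84))*52 = (-44 + 2*I*√21)*52 = -2288 + 104*I*√21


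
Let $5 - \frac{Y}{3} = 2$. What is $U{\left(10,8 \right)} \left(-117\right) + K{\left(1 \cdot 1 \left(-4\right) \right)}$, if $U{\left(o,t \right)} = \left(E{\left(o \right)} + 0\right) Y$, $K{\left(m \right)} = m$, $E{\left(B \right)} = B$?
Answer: $-10534$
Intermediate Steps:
$Y = 9$ ($Y = 15 - 6 = 9$)
$U{\left(o,t \right)} = 9 o$ ($U{\left(o,t \right)} = \left(o + 0\right) 9 = o 9 = 9 o$)
$U{\left(10,8 \right)} \left(-117\right) + K{\left(1 \cdot 1 \left(-4\right) \right)} = 9 \cdot 10 \left(-117\right) + 1 \cdot 1 \left(-4\right) = 90 \left(-117\right) + 1 \left(-4\right) = -10530 - 4 = -10534$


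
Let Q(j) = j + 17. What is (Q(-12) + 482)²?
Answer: 237169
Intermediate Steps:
Q(j) = 17 + j
(Q(-12) + 482)² = ((17 - 12) + 482)² = (5 + 482)² = 487² = 237169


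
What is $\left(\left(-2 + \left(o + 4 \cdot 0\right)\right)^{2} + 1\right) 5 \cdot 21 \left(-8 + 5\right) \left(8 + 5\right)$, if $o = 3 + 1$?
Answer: $-20475$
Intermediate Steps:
$o = 4$
$\left(\left(-2 + \left(o + 4 \cdot 0\right)\right)^{2} + 1\right) 5 \cdot 21 \left(-8 + 5\right) \left(8 + 5\right) = \left(\left(-2 + \left(4 + 4 \cdot 0\right)\right)^{2} + 1\right) 5 \cdot 21 \left(-8 + 5\right) \left(8 + 5\right) = \left(\left(-2 + \left(4 + 0\right)\right)^{2} + 1\right) 5 \cdot 21 \left(\left(-3\right) 13\right) = \left(\left(-2 + 4\right)^{2} + 1\right) 5 \cdot 21 \left(-39\right) = \left(2^{2} + 1\right) 5 \cdot 21 \left(-39\right) = \left(4 + 1\right) 5 \cdot 21 \left(-39\right) = 5 \cdot 5 \cdot 21 \left(-39\right) = 25 \cdot 21 \left(-39\right) = 525 \left(-39\right) = -20475$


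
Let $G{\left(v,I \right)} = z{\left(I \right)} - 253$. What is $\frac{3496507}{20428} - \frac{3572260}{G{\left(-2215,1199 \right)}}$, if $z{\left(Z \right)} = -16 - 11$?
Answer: $\frac{1848828731}{142996} \approx 12929.0$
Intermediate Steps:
$z{\left(Z \right)} = -27$ ($z{\left(Z \right)} = -16 - 11 = -27$)
$G{\left(v,I \right)} = -280$ ($G{\left(v,I \right)} = -27 - 253 = -280$)
$\frac{3496507}{20428} - \frac{3572260}{G{\left(-2215,1199 \right)}} = \frac{3496507}{20428} - \frac{3572260}{-280} = 3496507 \cdot \frac{1}{20428} - - \frac{178613}{14} = \frac{3496507}{20428} + \frac{178613}{14} = \frac{1848828731}{142996}$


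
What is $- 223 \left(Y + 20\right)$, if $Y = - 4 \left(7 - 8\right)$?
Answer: $-5352$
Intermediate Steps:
$Y = 4$ ($Y = \left(-4\right) \left(-1\right) = 4$)
$- 223 \left(Y + 20\right) = - 223 \left(4 + 20\right) = \left(-223\right) 24 = -5352$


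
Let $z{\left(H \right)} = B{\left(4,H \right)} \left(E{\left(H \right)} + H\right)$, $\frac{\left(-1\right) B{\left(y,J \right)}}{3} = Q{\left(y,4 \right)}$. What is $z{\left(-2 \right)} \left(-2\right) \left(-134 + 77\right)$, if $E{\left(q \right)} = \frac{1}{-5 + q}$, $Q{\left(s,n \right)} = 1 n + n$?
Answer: $\frac{41040}{7} \approx 5862.9$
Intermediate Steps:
$Q{\left(s,n \right)} = 2 n$ ($Q{\left(s,n \right)} = n + n = 2 n$)
$B{\left(y,J \right)} = -24$ ($B{\left(y,J \right)} = - 3 \cdot 2 \cdot 4 = \left(-3\right) 8 = -24$)
$z{\left(H \right)} = - 24 H - \frac{24}{-5 + H}$ ($z{\left(H \right)} = - 24 \left(\frac{1}{-5 + H} + H\right) = - 24 \left(H + \frac{1}{-5 + H}\right) = - 24 H - \frac{24}{-5 + H}$)
$z{\left(-2 \right)} \left(-2\right) \left(-134 + 77\right) = \frac{24 \left(-1 - - 2 \left(-5 - 2\right)\right)}{-5 - 2} \left(-2\right) \left(-134 + 77\right) = \frac{24 \left(-1 - \left(-2\right) \left(-7\right)\right)}{-7} \left(-2\right) \left(-57\right) = 24 \left(- \frac{1}{7}\right) \left(-1 - 14\right) \left(-2\right) \left(-57\right) = 24 \left(- \frac{1}{7}\right) \left(-15\right) \left(-2\right) \left(-57\right) = \frac{360}{7} \left(-2\right) \left(-57\right) = \left(- \frac{720}{7}\right) \left(-57\right) = \frac{41040}{7}$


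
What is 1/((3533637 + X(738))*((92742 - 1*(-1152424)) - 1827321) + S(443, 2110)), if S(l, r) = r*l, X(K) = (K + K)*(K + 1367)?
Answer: -1/3865867454905 ≈ -2.5867e-13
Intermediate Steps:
X(K) = 2*K*(1367 + K) (X(K) = (2*K)*(1367 + K) = 2*K*(1367 + K))
S(l, r) = l*r
1/((3533637 + X(738))*((92742 - 1*(-1152424)) - 1827321) + S(443, 2110)) = 1/((3533637 + 2*738*(1367 + 738))*((92742 - 1*(-1152424)) - 1827321) + 443*2110) = 1/((3533637 + 2*738*2105)*((92742 + 1152424) - 1827321) + 934730) = 1/((3533637 + 3106980)*(1245166 - 1827321) + 934730) = 1/(6640617*(-582155) + 934730) = 1/(-3865868389635 + 934730) = 1/(-3865867454905) = -1/3865867454905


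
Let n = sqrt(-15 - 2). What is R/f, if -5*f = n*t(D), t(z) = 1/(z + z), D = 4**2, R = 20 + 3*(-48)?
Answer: -19840*I*sqrt(17)/17 ≈ -4811.9*I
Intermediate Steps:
R = -124 (R = 20 - 144 = -124)
D = 16
n = I*sqrt(17) (n = sqrt(-17) = I*sqrt(17) ≈ 4.1231*I)
t(z) = 1/(2*z)
f = -I*sqrt(17)/160 (f = -I*sqrt(17)*(1/2)/16/5 = -I*sqrt(17)*(1/2)*(1/16)/5 = -I*sqrt(17)/(5*32) = -I*sqrt(17)/160 ≈ -0.025769*I)
R/f = -124*160*I*sqrt(17)/17 = -19840*I*sqrt(17)/17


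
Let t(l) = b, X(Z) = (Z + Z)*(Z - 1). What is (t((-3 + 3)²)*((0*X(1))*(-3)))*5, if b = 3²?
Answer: 0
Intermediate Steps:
X(Z) = 2*Z*(-1 + Z) (X(Z) = (2*Z)*(-1 + Z) = 2*Z*(-1 + Z))
b = 9
t(l) = 9
(t((-3 + 3)²)*((0*X(1))*(-3)))*5 = (9*((0*(2*1*(-1 + 1)))*(-3)))*5 = (9*((0*(2*1*0))*(-3)))*5 = (9*((0*0)*(-3)))*5 = (9*(0*(-3)))*5 = (9*0)*5 = 0*5 = 0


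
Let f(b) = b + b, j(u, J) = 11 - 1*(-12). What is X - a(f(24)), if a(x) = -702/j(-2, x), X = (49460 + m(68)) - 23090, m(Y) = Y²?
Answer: 713564/23 ≈ 31025.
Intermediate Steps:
j(u, J) = 23 (j(u, J) = 11 + 12 = 23)
f(b) = 2*b
X = 30994 (X = (49460 + 68²) - 23090 = (49460 + 4624) - 23090 = 54084 - 23090 = 30994)
a(x) = -702/23
X - a(f(24)) = 30994 - 1*(-702/23) = 30994 + 702/23 = 713564/23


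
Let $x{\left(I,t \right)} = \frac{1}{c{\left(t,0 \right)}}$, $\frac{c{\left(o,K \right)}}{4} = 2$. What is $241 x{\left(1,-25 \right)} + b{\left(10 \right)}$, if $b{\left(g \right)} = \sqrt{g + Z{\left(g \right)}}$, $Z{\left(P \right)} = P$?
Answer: $\frac{241}{8} + 2 \sqrt{5} \approx 34.597$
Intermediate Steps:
$c{\left(o,K \right)} = 8$ ($c{\left(o,K \right)} = 4 \cdot 2 = 8$)
$x{\left(I,t \right)} = \frac{1}{8}$
$b{\left(g \right)} = \sqrt{2} \sqrt{g}$ ($b{\left(g \right)} = \sqrt{g + g} = \sqrt{2 g} = \sqrt{2} \sqrt{g}$)
$241 x{\left(1,-25 \right)} + b{\left(10 \right)} = 241 \cdot \frac{1}{8} + \sqrt{2} \sqrt{10} = \frac{241}{8} + 2 \sqrt{5}$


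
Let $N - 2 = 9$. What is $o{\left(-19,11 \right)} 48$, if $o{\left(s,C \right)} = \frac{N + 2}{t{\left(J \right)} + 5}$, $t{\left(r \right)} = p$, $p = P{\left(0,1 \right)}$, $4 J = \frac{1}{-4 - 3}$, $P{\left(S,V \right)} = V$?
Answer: $104$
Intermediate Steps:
$N = 11$ ($N = 2 + 9 = 11$)
$J = - \frac{1}{28}$ ($J = \frac{1}{4 \left(-4 - 3\right)} = \frac{1}{4 \left(-7\right)} = \frac{1}{4} \left(- \frac{1}{7}\right) = - \frac{1}{28} \approx -0.035714$)
$p = 1$
$t{\left(r \right)} = 1$
$o{\left(s,C \right)} = \frac{13}{6}$ ($o{\left(s,C \right)} = \frac{11 + 2}{1 + 5} = \frac{13}{6}$)
$o{\left(-19,11 \right)} 48 = \frac{13}{6} \cdot 48 = 104$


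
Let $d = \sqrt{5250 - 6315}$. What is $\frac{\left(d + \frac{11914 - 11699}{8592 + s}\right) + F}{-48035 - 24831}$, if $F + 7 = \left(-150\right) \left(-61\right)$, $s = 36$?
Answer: $- \frac{78886019}{628687848} - \frac{i \sqrt{1065}}{72866} \approx -0.12548 - 0.00044787 i$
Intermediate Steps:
$d = i \sqrt{1065}$ ($d = \sqrt{5250 - 6315} = \sqrt{-1065} = i \sqrt{1065} \approx 32.634 i$)
$F = 9143$ ($F = -7 - -9150 = -7 + 9150 = 9143$)
$\frac{\left(d + \frac{11914 - 11699}{8592 + s}\right) + F}{-48035 - 24831} = \frac{\left(i \sqrt{1065} + \frac{11914 - 11699}{8592 + 36}\right) + 9143}{-48035 - 24831} = \frac{\left(i \sqrt{1065} + \frac{215}{8628}\right) + 9143}{-72866} = \left(\left(i \sqrt{1065} + 215 \cdot \frac{1}{8628}\right) + 9143\right) \left(- \frac{1}{72866}\right) = \left(\left(i \sqrt{1065} + \frac{215}{8628}\right) + 9143\right) \left(- \frac{1}{72866}\right) = \left(\left(\frac{215}{8628} + i \sqrt{1065}\right) + 9143\right) \left(- \frac{1}{72866}\right) = \left(\frac{78886019}{8628} + i \sqrt{1065}\right) \left(- \frac{1}{72866}\right) = - \frac{78886019}{628687848} - \frac{i \sqrt{1065}}{72866}$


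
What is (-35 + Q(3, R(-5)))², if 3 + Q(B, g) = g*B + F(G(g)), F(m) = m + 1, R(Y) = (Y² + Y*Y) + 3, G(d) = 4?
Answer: 15876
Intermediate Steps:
R(Y) = 3 + 2*Y² (R(Y) = (Y² + Y²) + 3 = 2*Y² + 3 = 3 + 2*Y²)
F(m) = 1 + m
Q(B, g) = 2 + B*g (Q(B, g) = -3 + (g*B + (1 + 4)) = -3 + (B*g + 5) = -3 + (5 + B*g) = 2 + B*g)
(-35 + Q(3, R(-5)))² = (-35 + (2 + 3*(3 + 2*(-5)²)))² = (-35 + (2 + 3*(3 + 2*25)))² = (-35 + (2 + 3*(3 + 50)))² = (-35 + (2 + 3*53))² = (-35 + (2 + 159))² = (-35 + 161)² = 126² = 15876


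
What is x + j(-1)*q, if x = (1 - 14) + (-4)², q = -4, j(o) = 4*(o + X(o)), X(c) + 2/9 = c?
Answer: 347/9 ≈ 38.556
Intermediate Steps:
X(c) = -2/9 + c
j(o) = -8/9 + 8*o (j(o) = 4*(o + (-2/9 + o)) = 4*(-2/9 + 2*o) = -8/9 + 8*o)
x = 3 (x = -13 + 16 = 3)
x + j(-1)*q = 3 + (-8/9 + 8*(-1))*(-4) = 3 + (-8/9 - 8)*(-4) = 3 - 80/9*(-4) = 3 + 320/9 = 347/9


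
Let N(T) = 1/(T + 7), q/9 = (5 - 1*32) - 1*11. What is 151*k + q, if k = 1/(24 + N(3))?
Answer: -80912/241 ≈ -335.73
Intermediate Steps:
q = -342 (q = 9*((5 - 1*32) - 1*11) = 9*((5 - 32) - 11) = 9*(-27 - 11) = 9*(-38) = -342)
N(T) = 1/(7 + T)
k = 10/241 (k = 1/(24 + 1/(7 + 3)) = 1/(24 + 1/10) = 1/(24 + ⅒) = 1/(241/10) = 10/241 ≈ 0.041494)
151*k + q = 151*(10/241) - 342 = 1510/241 - 342 = -80912/241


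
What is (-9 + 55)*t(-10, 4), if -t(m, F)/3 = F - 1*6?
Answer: 276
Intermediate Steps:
t(m, F) = 18 - 3*F (t(m, F) = -3*(F - 1*6) = -3*(F - 6) = -3*(-6 + F) = 18 - 3*F)
(-9 + 55)*t(-10, 4) = (-9 + 55)*(18 - 3*4) = 46*(18 - 12) = 46*6 = 276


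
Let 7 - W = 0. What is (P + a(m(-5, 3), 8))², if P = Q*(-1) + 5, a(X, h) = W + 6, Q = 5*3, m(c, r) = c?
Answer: 9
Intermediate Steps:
W = 7 (W = 7 - 1*0 = 7 + 0 = 7)
Q = 15
a(X, h) = 13 (a(X, h) = 7 + 6 = 13)
P = -10 (P = 15*(-1) + 5 = -15 + 5 = -10)
(P + a(m(-5, 3), 8))² = (-10 + 13)² = 3² = 9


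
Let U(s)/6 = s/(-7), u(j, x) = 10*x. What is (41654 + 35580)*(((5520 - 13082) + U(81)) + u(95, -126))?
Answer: -4807044160/7 ≈ -6.8672e+8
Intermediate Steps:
U(s) = -6*s/7 (U(s) = 6*(s/(-7)) = 6*(s*(-⅐)) = 6*(-s/7) = -6*s/7)
(41654 + 35580)*(((5520 - 13082) + U(81)) + u(95, -126)) = (41654 + 35580)*(((5520 - 13082) - 6/7*81) + 10*(-126)) = 77234*((-7562 - 486/7) - 1260) = 77234*(-53420/7 - 1260) = 77234*(-62240/7) = -4807044160/7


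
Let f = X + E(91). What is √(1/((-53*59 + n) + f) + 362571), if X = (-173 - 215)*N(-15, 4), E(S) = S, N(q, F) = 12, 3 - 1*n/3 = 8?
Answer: 2*√5383984375518/7707 ≈ 602.14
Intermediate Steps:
n = -15 (n = 9 - 3*8 = 9 - 24 = -15)
X = -4656 (X = (-173 - 215)*12 = -388*12 = -4656)
f = -4565 (f = -4656 + 91 = -4565)
√(1/((-53*59 + n) + f) + 362571) = √(1/((-53*59 - 15) - 4565) + 362571) = √(1/((-3127 - 15) - 4565) + 362571) = √(1/(-3142 - 4565) + 362571) = √(1/(-7707) + 362571) = √(-1/7707 + 362571) = √(2794334696/7707) = 2*√5383984375518/7707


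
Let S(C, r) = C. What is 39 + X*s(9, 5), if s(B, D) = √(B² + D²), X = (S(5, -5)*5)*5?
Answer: 39 + 125*√106 ≈ 1326.0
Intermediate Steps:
X = 125 (X = (5*5)*5 = 25*5 = 125)
39 + X*s(9, 5) = 39 + 125*√(9² + 5²) = 39 + 125*√(81 + 25) = 39 + 125*√106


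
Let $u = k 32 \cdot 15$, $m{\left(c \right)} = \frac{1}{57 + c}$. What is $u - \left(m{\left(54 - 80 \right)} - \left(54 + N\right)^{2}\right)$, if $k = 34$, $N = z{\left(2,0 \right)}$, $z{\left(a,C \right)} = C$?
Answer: $\frac{596315}{31} \approx 19236.0$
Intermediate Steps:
$N = 0$
$u = 16320$ ($u = 34 \cdot 32 \cdot 15 = 1088 \cdot 15 = 16320$)
$u - \left(m{\left(54 - 80 \right)} - \left(54 + N\right)^{2}\right) = 16320 - \left(\frac{1}{57 + \left(54 - 80\right)} - \left(54 + 0\right)^{2}\right) = 16320 - \left(\frac{1}{57 + \left(54 - 80\right)} - 54^{2}\right) = 16320 - \left(\frac{1}{57 - 26} - 2916\right) = 16320 - \left(\frac{1}{31} - 2916\right) = 16320 - - \frac{90395}{31} = 16320 + \frac{90395}{31} = \frac{596315}{31}$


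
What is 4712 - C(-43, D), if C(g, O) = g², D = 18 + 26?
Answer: 2863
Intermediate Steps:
D = 44
4712 - C(-43, D) = 4712 - 1*(-43)² = 4712 - 1*1849 = 4712 - 1849 = 2863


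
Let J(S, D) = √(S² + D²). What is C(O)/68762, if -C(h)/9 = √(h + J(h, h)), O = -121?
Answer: -99*√(-1 + √2)/68762 ≈ -0.00092661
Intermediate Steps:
J(S, D) = √(D² + S²)
C(h) = -9*√(h + √2*√(h²)) (C(h) = -9*√(h + √(h² + h²)) = -9*√(h + √(2*h²)) = -9*√(h + √2*√(h²)))
C(O)/68762 = -9*√(-121 + √2*√((-121)²))/68762 = -9*√(-121 + √2*√14641)*(1/68762) = -9*√(-121 + √2*121)*(1/68762) = -9*√(-121 + 121*√2)*(1/68762) = -9*√(-121 + 121*√2)/68762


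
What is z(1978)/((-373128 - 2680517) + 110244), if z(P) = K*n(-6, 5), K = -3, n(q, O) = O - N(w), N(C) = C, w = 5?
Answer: 0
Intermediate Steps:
n(q, O) = -5 + O (n(q, O) = O - 1*5 = O - 5 = -5 + O)
z(P) = 0 (z(P) = -3*(-5 + 5) = -3*0 = 0)
z(1978)/((-373128 - 2680517) + 110244) = 0/((-373128 - 2680517) + 110244) = 0/(-3053645 + 110244) = 0/(-2943401) = 0*(-1/2943401) = 0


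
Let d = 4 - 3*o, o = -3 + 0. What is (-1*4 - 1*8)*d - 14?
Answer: -170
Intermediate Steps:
o = -3
d = 13 (d = 4 - 3*(-3) = 4 + 9 = 13)
(-1*4 - 1*8)*d - 14 = (-1*4 - 1*8)*13 - 14 = (-4 - 8)*13 - 14 = -12*13 - 14 = -156 - 14 = -170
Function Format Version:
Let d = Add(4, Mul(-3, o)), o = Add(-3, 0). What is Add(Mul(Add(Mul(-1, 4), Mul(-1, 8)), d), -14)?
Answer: -170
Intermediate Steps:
o = -3
d = 13 (d = Add(4, Mul(-3, -3)) = Add(4, 9) = 13)
Add(Mul(Add(Mul(-1, 4), Mul(-1, 8)), d), -14) = Add(Mul(Add(Mul(-1, 4), Mul(-1, 8)), 13), -14) = Add(Mul(Add(-4, -8), 13), -14) = Add(Mul(-12, 13), -14) = Add(-156, -14) = -170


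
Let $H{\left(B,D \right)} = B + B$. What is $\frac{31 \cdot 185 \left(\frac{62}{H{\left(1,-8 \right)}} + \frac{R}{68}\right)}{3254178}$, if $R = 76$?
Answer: $\frac{521885}{9220171} \approx 0.056603$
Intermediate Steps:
$H{\left(B,D \right)} = 2 B$
$\frac{31 \cdot 185 \left(\frac{62}{H{\left(1,-8 \right)}} + \frac{R}{68}\right)}{3254178} = \frac{31 \cdot 185 \left(\frac{62}{2 \cdot 1} + \frac{76}{68}\right)}{3254178} = 5735 \left(\frac{62}{2} + 76 \cdot \frac{1}{68}\right) \frac{1}{3254178} = 5735 \left(62 \cdot \frac{1}{2} + \frac{19}{17}\right) \frac{1}{3254178} = 5735 \left(31 + \frac{19}{17}\right) \frac{1}{3254178} = 5735 \cdot \frac{546}{17} \cdot \frac{1}{3254178} = \frac{3131310}{17} \cdot \frac{1}{3254178} = \frac{521885}{9220171}$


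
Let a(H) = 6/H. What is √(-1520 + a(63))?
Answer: I*√670278/21 ≈ 38.986*I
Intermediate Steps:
√(-1520 + a(63)) = √(-1520 + 6/63) = √(-1520 + 6*(1/63)) = √(-1520 + 2/21) = √(-31918/21) = I*√670278/21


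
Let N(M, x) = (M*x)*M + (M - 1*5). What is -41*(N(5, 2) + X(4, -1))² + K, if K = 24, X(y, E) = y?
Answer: -119532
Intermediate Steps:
N(M, x) = -5 + M + x*M² (N(M, x) = x*M² + (M - 5) = x*M² + (-5 + M) = -5 + M + x*M²)
-41*(N(5, 2) + X(4, -1))² + K = -41*((-5 + 5 + 2*5²) + 4)² + 24 = -41*((-5 + 5 + 2*25) + 4)² + 24 = -41*((-5 + 5 + 50) + 4)² + 24 = -41*(50 + 4)² + 24 = -41*54² + 24 = -41*2916 + 24 = -119556 + 24 = -119532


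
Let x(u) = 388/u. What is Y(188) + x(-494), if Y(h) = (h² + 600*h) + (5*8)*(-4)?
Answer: 36551854/247 ≈ 1.4798e+5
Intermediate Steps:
Y(h) = -160 + h² + 600*h (Y(h) = (h² + 600*h) + 40*(-4) = (h² + 600*h) - 160 = -160 + h² + 600*h)
Y(188) + x(-494) = (-160 + 188² + 600*188) + 388/(-494) = (-160 + 35344 + 112800) + 388*(-1/494) = 147984 - 194/247 = 36551854/247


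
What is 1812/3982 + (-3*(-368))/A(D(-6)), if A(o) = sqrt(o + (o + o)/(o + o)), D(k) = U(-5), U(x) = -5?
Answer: 906/1991 - 552*I ≈ 0.45505 - 552.0*I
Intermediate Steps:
D(k) = -5
A(o) = sqrt(1 + o) (A(o) = sqrt(o + (2*o)/((2*o))) = sqrt(o + (2*o)*(1/(2*o))) = sqrt(o + 1) = sqrt(1 + o))
1812/3982 + (-3*(-368))/A(D(-6)) = 1812/3982 + (-3*(-368))/(sqrt(1 - 5)) = 1812*(1/3982) + 1104/(sqrt(-4)) = 906/1991 + 1104/((2*I)) = 906/1991 + 1104*(-I/2) = 906/1991 - 552*I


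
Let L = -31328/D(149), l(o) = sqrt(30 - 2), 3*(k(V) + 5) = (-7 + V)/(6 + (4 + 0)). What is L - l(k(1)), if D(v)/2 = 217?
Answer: -15664/217 - 2*sqrt(7) ≈ -77.476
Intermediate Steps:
D(v) = 434 (D(v) = 2*217 = 434)
k(V) = -157/30 + V/30 (k(V) = -5 + ((-7 + V)/(6 + (4 + 0)))/3 = -5 + ((-7 + V)/(6 + 4))/3 = -5 + ((-7 + V)/10)/3 = -5 + ((-7 + V)*(1/10))/3 = -5 + (-7/10 + V/10)/3 = -5 + (-7/30 + V/30) = -157/30 + V/30)
l(o) = 2*sqrt(7) (l(o) = sqrt(28) = 2*sqrt(7))
L = -15664/217 (L = -31328/434 = -31328*1/434 = -15664/217 ≈ -72.184)
L - l(k(1)) = -15664/217 - 2*sqrt(7)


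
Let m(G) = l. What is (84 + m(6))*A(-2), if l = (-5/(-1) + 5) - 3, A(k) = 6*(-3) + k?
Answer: -1820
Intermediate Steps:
A(k) = -18 + k
l = 7 (l = (-5*(-1) + 5) - 3 = (5 + 5) - 3 = 10 - 3 = 7)
m(G) = 7
(84 + m(6))*A(-2) = (84 + 7)*(-18 - 2) = 91*(-20) = -1820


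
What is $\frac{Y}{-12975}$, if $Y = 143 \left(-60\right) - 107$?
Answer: $\frac{8687}{12975} \approx 0.66952$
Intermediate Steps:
$Y = -8687$ ($Y = -8580 - 107 = -8687$)
$\frac{Y}{-12975} = - \frac{8687}{-12975} = \left(-8687\right) \left(- \frac{1}{12975}\right) = \frac{8687}{12975}$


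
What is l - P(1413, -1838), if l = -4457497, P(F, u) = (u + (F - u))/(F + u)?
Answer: -1894434812/425 ≈ -4.4575e+6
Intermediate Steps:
P(F, u) = F/(F + u)
l - P(1413, -1838) = -4457497 - 1413/(1413 - 1838) = -4457497 - 1413/(-425) = -4457497 - 1413*(-1)/425 = -4457497 - 1*(-1413/425) = -4457497 + 1413/425 = -1894434812/425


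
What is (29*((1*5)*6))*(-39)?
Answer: -33930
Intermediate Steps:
(29*((1*5)*6))*(-39) = (29*(5*6))*(-39) = (29*30)*(-39) = 870*(-39) = -33930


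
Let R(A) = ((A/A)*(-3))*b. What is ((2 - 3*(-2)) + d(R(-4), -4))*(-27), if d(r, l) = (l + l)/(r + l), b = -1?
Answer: -432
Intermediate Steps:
R(A) = 3 (R(A) = ((A/A)*(-3))*(-1) = (1*(-3))*(-1) = -3*(-1) = 3)
d(r, l) = 2*l/(l + r) (d(r, l) = (2*l)/(l + r) = 2*l/(l + r))
((2 - 3*(-2)) + d(R(-4), -4))*(-27) = ((2 - 3*(-2)) + 2*(-4)/(-4 + 3))*(-27) = ((2 + 6) + 2*(-4)/(-1))*(-27) = (8 + 2*(-4)*(-1))*(-27) = (8 + 8)*(-27) = 16*(-27) = -432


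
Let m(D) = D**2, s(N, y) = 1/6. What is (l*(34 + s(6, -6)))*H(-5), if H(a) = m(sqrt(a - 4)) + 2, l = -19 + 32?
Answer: -18655/6 ≈ -3109.2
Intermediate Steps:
s(N, y) = 1/6
l = 13
H(a) = -2 + a (H(a) = (sqrt(a - 4))**2 + 2 = (sqrt(-4 + a))**2 + 2 = (-4 + a) + 2 = -2 + a)
(l*(34 + s(6, -6)))*H(-5) = (13*(34 + 1/6))*(-2 - 5) = (13*(205/6))*(-7) = (2665/6)*(-7) = -18655/6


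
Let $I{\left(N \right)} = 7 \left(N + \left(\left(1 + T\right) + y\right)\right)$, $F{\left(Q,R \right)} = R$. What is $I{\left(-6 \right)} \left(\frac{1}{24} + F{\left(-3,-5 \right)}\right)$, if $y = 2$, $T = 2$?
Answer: $\frac{833}{24} \approx 34.708$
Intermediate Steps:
$I{\left(N \right)} = 35 + 7 N$ ($I{\left(N \right)} = 7 \left(N + \left(\left(1 + 2\right) + 2\right)\right) = 7 \left(N + \left(3 + 2\right)\right) = 7 \left(N + 5\right) = 7 \left(5 + N\right) = 35 + 7 N$)
$I{\left(-6 \right)} \left(\frac{1}{24} + F{\left(-3,-5 \right)}\right) = \left(35 + 7 \left(-6\right)\right) \left(\frac{1}{24} - 5\right) = \left(35 - 42\right) \left(\frac{1}{24} - 5\right) = \left(-7\right) \left(- \frac{119}{24}\right) = \frac{833}{24}$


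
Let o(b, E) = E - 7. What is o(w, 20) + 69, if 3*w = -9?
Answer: 82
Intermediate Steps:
w = -3 (w = (⅓)*(-9) = -3)
o(b, E) = -7 + E
o(w, 20) + 69 = (-7 + 20) + 69 = 13 + 69 = 82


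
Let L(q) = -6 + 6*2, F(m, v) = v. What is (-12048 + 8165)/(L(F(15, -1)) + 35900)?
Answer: -3883/35906 ≈ -0.10814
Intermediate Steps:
L(q) = 6 (L(q) = -6 + 12 = 6)
(-12048 + 8165)/(L(F(15, -1)) + 35900) = (-12048 + 8165)/(6 + 35900) = -3883/35906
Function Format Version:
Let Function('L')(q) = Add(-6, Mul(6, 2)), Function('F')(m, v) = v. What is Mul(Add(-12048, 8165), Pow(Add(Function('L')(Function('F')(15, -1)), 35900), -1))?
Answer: Rational(-3883, 35906) ≈ -0.10814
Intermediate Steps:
Function('L')(q) = 6 (Function('L')(q) = Add(-6, 12) = 6)
Mul(Add(-12048, 8165), Pow(Add(Function('L')(Function('F')(15, -1)), 35900), -1)) = Mul(Add(-12048, 8165), Pow(Add(6, 35900), -1)) = Mul(-3883, Pow(35906, -1)) = Mul(-3883, Rational(1, 35906)) = Rational(-3883, 35906)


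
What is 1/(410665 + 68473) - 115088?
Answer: -55143034143/479138 ≈ -1.1509e+5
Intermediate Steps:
1/(410665 + 68473) - 115088 = 1/479138 - 115088 = -55143034143/479138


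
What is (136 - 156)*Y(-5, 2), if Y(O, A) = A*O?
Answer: 200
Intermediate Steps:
(136 - 156)*Y(-5, 2) = (136 - 156)*(2*(-5)) = -20*(-10) = 200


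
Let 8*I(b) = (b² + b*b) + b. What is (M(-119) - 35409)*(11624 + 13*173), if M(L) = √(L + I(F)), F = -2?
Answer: -491229057 + 13873*I*√473/2 ≈ -4.9123e+8 + 1.5086e+5*I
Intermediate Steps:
I(b) = b²/4 + b/8 (I(b) = ((b² + b*b) + b)/8 = ((b² + b²) + b)/8 = (2*b² + b)/8 = (b + 2*b²)/8 = b²/4 + b/8)
M(L) = √(¾ + L) (M(L) = √(L + (⅛)*(-2)*(1 + 2*(-2))) = √(L + (⅛)*(-2)*(1 - 4)) = √(L + (⅛)*(-2)*(-3)) = √(L + ¾) = √(¾ + L))
(M(-119) - 35409)*(11624 + 13*173) = (√(3 + 4*(-119))/2 - 35409)*(11624 + 13*173) = (√(3 - 476)/2 - 35409)*(11624 + 2249) = (√(-473)/2 - 35409)*13873 = ((I*√473)/2 - 35409)*13873 = (I*√473/2 - 35409)*13873 = (-35409 + I*√473/2)*13873 = -491229057 + 13873*I*√473/2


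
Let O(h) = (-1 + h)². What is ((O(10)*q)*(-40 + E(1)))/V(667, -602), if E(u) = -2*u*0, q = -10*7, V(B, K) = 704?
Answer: 14175/44 ≈ 322.16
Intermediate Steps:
q = -70
E(u) = 0
((O(10)*q)*(-40 + E(1)))/V(667, -602) = (((-1 + 10)²*(-70))*(-40 + 0))/704 = ((9²*(-70))*(-40))*(1/704) = ((81*(-70))*(-40))*(1/704) = -5670*(-40)*(1/704) = 226800*(1/704) = 14175/44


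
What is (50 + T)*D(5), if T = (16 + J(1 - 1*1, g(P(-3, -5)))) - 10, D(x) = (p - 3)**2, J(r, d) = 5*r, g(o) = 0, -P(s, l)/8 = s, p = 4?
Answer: 56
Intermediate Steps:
P(s, l) = -8*s
D(x) = 1 (D(x) = (4 - 3)**2 = 1**2 = 1)
T = 6 (T = (16 + 5*(1 - 1*1)) - 10 = (16 + 5*(1 - 1)) - 10 = (16 + 5*0) - 10 = (16 + 0) - 10 = 16 - 10 = 6)
(50 + T)*D(5) = (50 + 6)*1 = 56*1 = 56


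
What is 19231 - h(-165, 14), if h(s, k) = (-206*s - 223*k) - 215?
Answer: -11422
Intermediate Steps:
h(s, k) = -215 - 223*k - 206*s (h(s, k) = (-223*k - 206*s) - 215 = -215 - 223*k - 206*s)
19231 - h(-165, 14) = 19231 - (-215 - 223*14 - 206*(-165)) = 19231 - (-215 - 3122 + 33990) = 19231 - 1*30653 = 19231 - 30653 = -11422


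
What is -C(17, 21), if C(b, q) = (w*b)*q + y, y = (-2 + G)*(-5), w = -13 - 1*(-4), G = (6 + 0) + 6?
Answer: 3263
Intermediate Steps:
G = 12 (G = 6 + 6 = 12)
w = -9 (w = -13 + 4 = -9)
y = -50 (y = (-2 + 12)*(-5) = 10*(-5) = -50)
C(b, q) = -50 - 9*b*q (C(b, q) = (-9*b)*q - 50 = -9*b*q - 50 = -50 - 9*b*q)
-C(17, 21) = -(-50 - 9*17*21) = -(-50 - 3213) = -1*(-3263) = 3263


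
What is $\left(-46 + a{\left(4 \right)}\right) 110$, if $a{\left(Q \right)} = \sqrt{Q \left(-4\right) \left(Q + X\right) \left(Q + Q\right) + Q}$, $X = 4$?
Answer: $-5060 + 220 i \sqrt{255} \approx -5060.0 + 3513.1 i$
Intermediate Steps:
$a{\left(Q \right)} = \sqrt{Q - 8 Q^{2} \left(4 + Q\right)}$ ($a{\left(Q \right)} = \sqrt{Q \left(-4\right) \left(Q + 4\right) \left(Q + Q\right) + Q} = \sqrt{- 4 Q \left(4 + Q\right) 2 Q + Q} = \sqrt{- 4 Q 2 Q \left(4 + Q\right) + Q} = \sqrt{- 8 Q^{2} \left(4 + Q\right) + Q} = \sqrt{Q - 8 Q^{2} \left(4 + Q\right)}$)
$\left(-46 + a{\left(4 \right)}\right) 110 = \left(-46 + \sqrt{4 \left(1 - 128 - 8 \cdot 4^{2}\right)}\right) 110 = \left(-46 + \sqrt{4 \left(1 - 128 - 128\right)}\right) 110 = \left(-46 + \sqrt{4 \left(-255\right)}\right) 110 = \left(-46 + \sqrt{-1020}\right) 110 = \left(-46 + 2 i \sqrt{255}\right) 110 = -5060 + 220 i \sqrt{255}$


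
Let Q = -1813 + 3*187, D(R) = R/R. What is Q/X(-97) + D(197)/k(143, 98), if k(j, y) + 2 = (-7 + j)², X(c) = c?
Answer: 23154585/1793918 ≈ 12.907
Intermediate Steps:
D(R) = 1
k(j, y) = -2 + (-7 + j)²
Q = -1252 (Q = -1813 + 561 = -1252)
Q/X(-97) + D(197)/k(143, 98) = -1252/(-97) + 1/(-2 + (-7 + 143)²) = -1252*(-1/97) + 1/(-2 + 136²) = 1252/97 + 1/(-2 + 18496) = 1252/97 + 1/18494 = 23154585/1793918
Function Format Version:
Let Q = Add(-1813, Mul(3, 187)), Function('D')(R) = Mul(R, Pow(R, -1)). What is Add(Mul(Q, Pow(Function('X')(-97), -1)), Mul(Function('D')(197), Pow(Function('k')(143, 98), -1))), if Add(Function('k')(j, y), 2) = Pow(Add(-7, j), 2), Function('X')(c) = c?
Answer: Rational(23154585, 1793918) ≈ 12.907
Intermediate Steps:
Function('D')(R) = 1
Function('k')(j, y) = Add(-2, Pow(Add(-7, j), 2))
Q = -1252 (Q = Add(-1813, 561) = -1252)
Add(Mul(Q, Pow(Function('X')(-97), -1)), Mul(Function('D')(197), Pow(Function('k')(143, 98), -1))) = Add(Mul(-1252, Pow(-97, -1)), Mul(1, Pow(Add(-2, Pow(Add(-7, 143), 2)), -1))) = Add(Mul(-1252, Rational(-1, 97)), Mul(1, Pow(Add(-2, Pow(136, 2)), -1))) = Add(Rational(1252, 97), Mul(1, Pow(Add(-2, 18496), -1))) = Add(Rational(1252, 97), Mul(1, Pow(18494, -1))) = Add(Rational(1252, 97), Mul(1, Rational(1, 18494))) = Add(Rational(1252, 97), Rational(1, 18494)) = Rational(23154585, 1793918)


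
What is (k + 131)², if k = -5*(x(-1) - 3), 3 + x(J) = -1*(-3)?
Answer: 21316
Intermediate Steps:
x(J) = 0 (x(J) = -3 - 1*(-3) = -3 + 3 = 0)
k = 15 (k = -5*(0 - 3) = -5*(-3) = 15)
(k + 131)² = (15 + 131)² = 146² = 21316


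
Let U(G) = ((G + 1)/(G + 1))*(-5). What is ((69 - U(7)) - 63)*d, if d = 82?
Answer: 902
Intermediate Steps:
U(G) = -5 (U(G) = ((1 + G)/(1 + G))*(-5) = 1*(-5) = -5)
((69 - U(7)) - 63)*d = ((69 - 1*(-5)) - 63)*82 = ((69 + 5) - 63)*82 = (74 - 63)*82 = 11*82 = 902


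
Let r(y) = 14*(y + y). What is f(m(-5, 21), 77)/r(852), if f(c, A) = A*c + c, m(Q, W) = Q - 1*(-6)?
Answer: 13/3976 ≈ 0.0032696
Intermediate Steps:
m(Q, W) = 6 + Q (m(Q, W) = Q + 6 = 6 + Q)
r(y) = 28*y (r(y) = 14*(2*y) = 28*y)
f(c, A) = c + A*c
f(m(-5, 21), 77)/r(852) = ((6 - 5)*(1 + 77))/((28*852)) = (1*78)/23856 = 78*(1/23856) = 13/3976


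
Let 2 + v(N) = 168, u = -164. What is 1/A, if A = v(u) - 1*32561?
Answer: -1/32395 ≈ -3.0869e-5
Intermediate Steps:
v(N) = 166 (v(N) = -2 + 168 = 166)
A = -32395 (A = 166 - 1*32561 = 166 - 32561 = -32395)
1/A = 1/(-32395) = -1/32395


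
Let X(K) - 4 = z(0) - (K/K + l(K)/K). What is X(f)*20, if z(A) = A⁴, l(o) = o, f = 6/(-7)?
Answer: 40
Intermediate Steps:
f = -6/7 (f = 6*(-⅐) = -6/7 ≈ -0.85714)
X(K) = 2 (X(K) = 4 + (0⁴ - (K/K + K/K)) = 4 + (0 - (1 + 1)) = 4 + (0 - 1*2) = 4 + (0 - 2) = 4 - 2 = 2)
X(f)*20 = 2*20 = 40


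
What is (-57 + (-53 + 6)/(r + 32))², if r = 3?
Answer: 4169764/1225 ≈ 3403.9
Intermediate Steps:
(-57 + (-53 + 6)/(r + 32))² = (-57 + (-53 + 6)/(3 + 32))² = (-57 - 47/35)² = (-2042/35)² = 4169764/1225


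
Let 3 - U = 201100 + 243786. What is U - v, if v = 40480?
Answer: -485363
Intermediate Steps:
U = -444883 (U = 3 - (201100 + 243786) = 3 - 1*444886 = 3 - 444886 = -444883)
U - v = -444883 - 1*40480 = -444883 - 40480 = -485363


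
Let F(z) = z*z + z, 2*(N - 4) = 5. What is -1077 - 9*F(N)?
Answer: -6063/4 ≈ -1515.8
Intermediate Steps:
N = 13/2 (N = 4 + (1/2)*5 = 4 + 5/2 = 13/2 ≈ 6.5000)
F(z) = z + z**2 (F(z) = z**2 + z = z + z**2)
-1077 - 9*F(N) = -1077 - 9*13*(1 + 13/2)/2 = -1077 - 9*(13/2)*(15/2) = -1077 - 9*195/4 = -1077 - 1*1755/4 = -1077 - 1755/4 = -6063/4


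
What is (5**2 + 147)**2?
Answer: 29584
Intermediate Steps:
(5**2 + 147)**2 = (25 + 147)**2 = 172**2 = 29584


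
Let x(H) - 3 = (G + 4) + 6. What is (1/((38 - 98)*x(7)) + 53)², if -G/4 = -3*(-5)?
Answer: 22338590521/7952400 ≈ 2809.0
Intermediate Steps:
G = -60 (G = -(-12)*(-5) = -4*15 = -60)
x(H) = -47 (x(H) = 3 + ((-60 + 4) + 6) = 3 + (-56 + 6) = 3 - 50 = -47)
(1/((38 - 98)*x(7)) + 53)² = (1/((38 - 98)*(-47)) + 53)² = (-1/47/(-60) + 53)² = (-1/60*(-1/47) + 53)² = (1/2820 + 53)² = (149461/2820)² = 22338590521/7952400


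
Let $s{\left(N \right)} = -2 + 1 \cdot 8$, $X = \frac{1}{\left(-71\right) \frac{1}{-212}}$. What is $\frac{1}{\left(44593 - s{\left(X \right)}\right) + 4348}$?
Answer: $\frac{1}{48935} \approx 2.0435 \cdot 10^{-5}$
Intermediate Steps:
$X = \frac{212}{71}$ ($X = \frac{1}{\left(-71\right) \left(- \frac{1}{212}\right)} = \frac{1}{\frac{71}{212}} = \frac{212}{71} \approx 2.9859$)
$s{\left(N \right)} = 6$ ($s{\left(N \right)} = -2 + 8 = 6$)
$\frac{1}{\left(44593 - s{\left(X \right)}\right) + 4348} = \frac{1}{\left(44593 - 6\right) + 4348} = \frac{1}{44587 + 4348} = \frac{1}{48935}$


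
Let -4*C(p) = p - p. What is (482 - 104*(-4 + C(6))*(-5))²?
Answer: 2553604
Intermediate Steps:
C(p) = 0 (C(p) = -(p - p)/4 = -¼*0 = 0)
(482 - 104*(-4 + C(6))*(-5))² = (482 - 104*(-4 + 0)*(-5))² = (482 - (-416)*(-5))² = (482 - 104*20)² = (482 - 2080)² = (-1598)² = 2553604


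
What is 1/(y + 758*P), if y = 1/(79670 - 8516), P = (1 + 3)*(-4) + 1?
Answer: -71154/809020979 ≈ -8.7951e-5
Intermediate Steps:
P = -15 (P = 4*(-4) + 1 = -16 + 1 = -15)
y = 1/71154 ≈ 1.4054e-5
1/(y + 758*P) = 1/(1/71154 + 758*(-15)) = 1/(1/71154 - 11370) = 1/(-809020979/71154) = -71154/809020979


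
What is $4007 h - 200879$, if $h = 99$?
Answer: $195814$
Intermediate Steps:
$4007 h - 200879 = 4007 \cdot 99 - 200879 = 396693 - 200879 = 195814$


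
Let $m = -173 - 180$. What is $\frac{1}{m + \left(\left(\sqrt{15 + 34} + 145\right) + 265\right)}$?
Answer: $\frac{1}{64} \approx 0.015625$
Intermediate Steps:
$m = -353$ ($m = -173 - 180 = -353$)
$\frac{1}{m + \left(\left(\sqrt{15 + 34} + 145\right) + 265\right)} = \frac{1}{-353 + \left(\left(\sqrt{15 + 34} + 145\right) + 265\right)} = \frac{1}{-353 + \left(\left(\sqrt{49} + 145\right) + 265\right)} = \frac{1}{-353 + \left(\left(7 + 145\right) + 265\right)} = \frac{1}{-353 + \left(152 + 265\right)} = \frac{1}{-353 + 417} = \frac{1}{64}$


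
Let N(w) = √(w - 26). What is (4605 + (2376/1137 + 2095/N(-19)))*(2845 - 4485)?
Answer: -2863582680/379 + 687160*I*√5/3 ≈ -7.5556e+6 + 5.1218e+5*I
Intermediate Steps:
N(w) = √(-26 + w)
(4605 + (2376/1137 + 2095/N(-19)))*(2845 - 4485) = (4605 + (2376/1137 + 2095/(√(-26 - 19))))*(2845 - 4485) = (4605 + (2376*(1/1137) + 2095/(√(-45))))*(-1640) = (4605 + (792/379 + 2095/((3*I*√5))))*(-1640) = (4605 + (792/379 + 2095*(-I*√5/15)))*(-1640) = (4605 + (792/379 - 419*I*√5/3))*(-1640) = (1746087/379 - 419*I*√5/3)*(-1640) = -2863582680/379 + 687160*I*√5/3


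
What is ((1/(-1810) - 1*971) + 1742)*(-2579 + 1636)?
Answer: -1315964987/1810 ≈ -7.2705e+5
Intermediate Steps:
((1/(-1810) - 1*971) + 1742)*(-2579 + 1636) = ((-1/1810 - 971) + 1742)*(-943) = (-1757511/1810 + 1742)*(-943) = (1395509/1810)*(-943) = -1315964987/1810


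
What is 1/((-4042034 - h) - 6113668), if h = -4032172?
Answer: -1/6123530 ≈ -1.6330e-7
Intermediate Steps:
1/((-4042034 - h) - 6113668) = 1/((-4042034 - 1*(-4032172)) - 6113668) = 1/((-4042034 + 4032172) - 6113668) = 1/(-9862 - 6113668) = 1/(-6123530) = -1/6123530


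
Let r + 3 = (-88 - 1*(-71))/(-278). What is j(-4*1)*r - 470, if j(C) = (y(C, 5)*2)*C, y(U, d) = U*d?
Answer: -130690/139 ≈ -940.22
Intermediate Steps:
r = -817/278 (r = -3 + (-88 - 1*(-71))/(-278) = -3 + (-88 + 71)*(-1/278) = -3 - 17*(-1/278) = -3 + 17/278 = -817/278 ≈ -2.9389)
j(C) = 10*C**2 (j(C) = ((C*5)*2)*C = ((5*C)*2)*C = (10*C)*C = 10*C**2)
j(-4*1)*r - 470 = (10*(-4*1)**2)*(-817/278) - 470 = (10*(-4)**2)*(-817/278) - 470 = (10*16)*(-817/278) - 470 = 160*(-817/278) - 470 = -65360/139 - 470 = -130690/139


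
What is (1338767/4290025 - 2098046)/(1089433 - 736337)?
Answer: -9000668452383/1514790667400 ≈ -5.9419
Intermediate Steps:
(1338767/4290025 - 2098046)/(1089433 - 736337) = (1338767*(1/4290025) - 2098046)/353096 = (1338767/4290025 - 2098046)*(1/353096) = -9000668452383/4290025*1/353096 = -9000668452383/1514790667400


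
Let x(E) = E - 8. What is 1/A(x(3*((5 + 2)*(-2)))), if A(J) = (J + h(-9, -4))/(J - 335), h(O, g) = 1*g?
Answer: 385/54 ≈ 7.1296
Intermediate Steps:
x(E) = -8 + E
h(O, g) = g
A(J) = (-4 + J)/(-335 + J) (A(J) = (J - 4)/(J - 335) = (-4 + J)/(-335 + J))
1/A(x(3*((5 + 2)*(-2)))) = 1/((-4 + (-8 + 3*((5 + 2)*(-2))))/(-335 + (-8 + 3*((5 + 2)*(-2))))) = 1/((-4 + (-8 + 3*(7*(-2))))/(-335 + (-8 + 3*(7*(-2))))) = 1/((-4 + (-8 + 3*(-14)))/(-335 + (-8 + 3*(-14)))) = 1/((-4 + (-8 - 42))/(-335 + (-8 - 42))) = 1/((-4 - 50)/(-335 - 50)) = 1/(-54/(-385)) = 1/(-1/385*(-54)) = 1/(54/385) = 385/54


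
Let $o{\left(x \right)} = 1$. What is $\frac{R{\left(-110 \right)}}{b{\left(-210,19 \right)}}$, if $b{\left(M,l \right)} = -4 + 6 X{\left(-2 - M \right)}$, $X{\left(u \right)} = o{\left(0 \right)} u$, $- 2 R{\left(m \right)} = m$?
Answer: $\frac{55}{1244} \approx 0.044212$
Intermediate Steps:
$R{\left(m \right)} = - \frac{m}{2}$
$X{\left(u \right)} = u$ ($X{\left(u \right)} = 1 u = u$)
$b{\left(M,l \right)} = -16 - 6 M$ ($b{\left(M,l \right)} = -4 + 6 \left(-2 - M\right) = -4 - \left(12 + 6 M\right) = -16 - 6 M$)
$\frac{R{\left(-110 \right)}}{b{\left(-210,19 \right)}} = \frac{\left(- \frac{1}{2}\right) \left(-110\right)}{-16 - -1260} = \frac{55}{-16 + 1260} = \frac{55}{1244}$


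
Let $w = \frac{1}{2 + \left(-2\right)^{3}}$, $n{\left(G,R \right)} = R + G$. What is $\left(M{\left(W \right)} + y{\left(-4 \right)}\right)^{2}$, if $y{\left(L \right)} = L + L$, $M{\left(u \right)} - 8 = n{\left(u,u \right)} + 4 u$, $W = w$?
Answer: $1$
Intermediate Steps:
$n{\left(G,R \right)} = G + R$
$w = - \frac{1}{6}$ ($w = \frac{1}{2 - 8} = \frac{1}{-6} = - \frac{1}{6} \approx -0.16667$)
$W = - \frac{1}{6} \approx -0.16667$
$M{\left(u \right)} = 8 + 6 u$ ($M{\left(u \right)} = 8 + \left(\left(u + u\right) + 4 u\right) = 8 + \left(2 u + 4 u\right) = 8 + 6 u$)
$y{\left(L \right)} = 2 L$
$\left(M{\left(W \right)} + y{\left(-4 \right)}\right)^{2} = \left(\left(8 + 6 \left(- \frac{1}{6}\right)\right) + 2 \left(-4\right)\right)^{2} = \left(\left(8 - 1\right) - 8\right)^{2} = \left(7 - 8\right)^{2} = \left(-1\right)^{2} = 1$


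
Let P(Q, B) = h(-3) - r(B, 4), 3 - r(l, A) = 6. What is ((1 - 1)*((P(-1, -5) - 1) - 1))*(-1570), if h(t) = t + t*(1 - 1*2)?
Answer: 0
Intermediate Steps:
r(l, A) = -3 (r(l, A) = 3 - 1*6 = 3 - 6 = -3)
h(t) = 0 (h(t) = t + t*(1 - 2) = t + t*(-1) = t - t = 0)
P(Q, B) = 3 (P(Q, B) = 0 - 1*(-3) = 0 + 3 = 3)
((1 - 1)*((P(-1, -5) - 1) - 1))*(-1570) = ((1 - 1)*((3 - 1) - 1))*(-1570) = (0*(2 - 1))*(-1570) = (0*1)*(-1570) = 0*(-1570) = 0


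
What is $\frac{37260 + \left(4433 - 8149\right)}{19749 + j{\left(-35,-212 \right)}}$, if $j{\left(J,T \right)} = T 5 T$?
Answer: $\frac{33544}{244469} \approx 0.13721$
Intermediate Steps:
$j{\left(J,T \right)} = 5 T^{2}$ ($j{\left(J,T \right)} = 5 T T = 5 T^{2}$)
$\frac{37260 + \left(4433 - 8149\right)}{19749 + j{\left(-35,-212 \right)}} = \frac{37260 + \left(4433 - 8149\right)}{19749 + 5 \left(-212\right)^{2}} = \frac{37260 + \left(4433 - 8149\right)}{19749 + 5 \cdot 44944} = \frac{37260 - 3716}{19749 + 224720} = \frac{33544}{244469}$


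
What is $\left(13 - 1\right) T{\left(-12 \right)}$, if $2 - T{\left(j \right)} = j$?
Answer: $168$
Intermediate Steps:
$T{\left(j \right)} = 2 - j$
$\left(13 - 1\right) T{\left(-12 \right)} = \left(13 - 1\right) \left(2 - -12\right) = 12 \left(2 + 12\right) = 12 \cdot 14 = 168$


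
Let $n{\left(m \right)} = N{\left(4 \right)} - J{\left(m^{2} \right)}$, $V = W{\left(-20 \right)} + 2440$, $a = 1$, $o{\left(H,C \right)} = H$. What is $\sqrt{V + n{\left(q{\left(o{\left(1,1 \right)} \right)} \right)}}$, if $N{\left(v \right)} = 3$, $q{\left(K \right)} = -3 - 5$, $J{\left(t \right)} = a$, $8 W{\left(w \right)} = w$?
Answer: $\frac{\sqrt{9758}}{2} \approx 49.391$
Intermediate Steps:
$W{\left(w \right)} = \frac{w}{8}$
$J{\left(t \right)} = 1$
$q{\left(K \right)} = -8$
$V = \frac{4875}{2}$ ($V = \frac{1}{8} \left(-20\right) + 2440 = - \frac{5}{2} + 2440 = \frac{4875}{2} \approx 2437.5$)
$n{\left(m \right)} = 2$ ($n{\left(m \right)} = 3 - 1 = 2$)
$\sqrt{V + n{\left(q{\left(o{\left(1,1 \right)} \right)} \right)}} = \sqrt{\frac{4875}{2} + 2} = \sqrt{\frac{4879}{2}} = \frac{\sqrt{9758}}{2}$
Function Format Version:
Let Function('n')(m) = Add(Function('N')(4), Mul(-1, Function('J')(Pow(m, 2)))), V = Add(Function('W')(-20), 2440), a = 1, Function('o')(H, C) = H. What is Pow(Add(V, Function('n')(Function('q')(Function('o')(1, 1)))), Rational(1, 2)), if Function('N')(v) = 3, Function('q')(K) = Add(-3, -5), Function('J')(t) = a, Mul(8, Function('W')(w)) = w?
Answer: Mul(Rational(1, 2), Pow(9758, Rational(1, 2))) ≈ 49.391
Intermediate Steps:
Function('W')(w) = Mul(Rational(1, 8), w)
Function('J')(t) = 1
Function('q')(K) = -8
V = Rational(4875, 2) (V = Add(Mul(Rational(1, 8), -20), 2440) = Add(Rational(-5, 2), 2440) = Rational(4875, 2) ≈ 2437.5)
Function('n')(m) = 2 (Function('n')(m) = Add(3, Mul(-1, 1)) = Add(3, -1) = 2)
Pow(Add(V, Function('n')(Function('q')(Function('o')(1, 1)))), Rational(1, 2)) = Pow(Add(Rational(4875, 2), 2), Rational(1, 2)) = Pow(Rational(4879, 2), Rational(1, 2)) = Mul(Rational(1, 2), Pow(9758, Rational(1, 2)))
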